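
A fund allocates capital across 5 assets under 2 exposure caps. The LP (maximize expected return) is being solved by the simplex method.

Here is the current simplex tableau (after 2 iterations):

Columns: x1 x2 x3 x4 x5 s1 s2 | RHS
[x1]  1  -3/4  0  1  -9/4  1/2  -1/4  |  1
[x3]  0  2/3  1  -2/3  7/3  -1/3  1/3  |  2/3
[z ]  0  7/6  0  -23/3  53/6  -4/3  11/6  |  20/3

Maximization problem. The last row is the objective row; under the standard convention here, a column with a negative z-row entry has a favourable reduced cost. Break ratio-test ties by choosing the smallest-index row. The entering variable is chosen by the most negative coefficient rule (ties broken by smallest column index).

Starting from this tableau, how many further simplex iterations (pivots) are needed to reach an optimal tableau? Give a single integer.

3

pivot: x4 in, x1 out → z = 43/3
pivot: x5 in, x3 out → z = 139/5
pivot: x2 in, x5 out → z = 51
No improving column remains; optimal.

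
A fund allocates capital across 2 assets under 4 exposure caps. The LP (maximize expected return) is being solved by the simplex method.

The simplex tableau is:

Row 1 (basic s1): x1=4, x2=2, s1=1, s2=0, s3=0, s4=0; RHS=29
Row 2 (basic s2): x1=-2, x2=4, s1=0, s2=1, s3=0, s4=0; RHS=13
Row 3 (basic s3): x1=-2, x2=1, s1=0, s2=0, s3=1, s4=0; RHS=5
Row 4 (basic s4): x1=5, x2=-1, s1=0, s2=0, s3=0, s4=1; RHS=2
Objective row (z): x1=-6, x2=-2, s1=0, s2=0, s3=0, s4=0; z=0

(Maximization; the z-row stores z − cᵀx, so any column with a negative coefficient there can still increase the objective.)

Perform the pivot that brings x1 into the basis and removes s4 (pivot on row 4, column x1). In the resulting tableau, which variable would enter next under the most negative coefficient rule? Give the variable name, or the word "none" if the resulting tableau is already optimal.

x2

Pivot element 5. New z-row = old z-row − (-6)·(row 4/5).
Updated z-row coefficients: x1: 0, x2: -16/5, s1: 0, s2: 0, s3: 0, s4: 6/5.
The most negative is -16/5 in column x2, so x2 would enter next.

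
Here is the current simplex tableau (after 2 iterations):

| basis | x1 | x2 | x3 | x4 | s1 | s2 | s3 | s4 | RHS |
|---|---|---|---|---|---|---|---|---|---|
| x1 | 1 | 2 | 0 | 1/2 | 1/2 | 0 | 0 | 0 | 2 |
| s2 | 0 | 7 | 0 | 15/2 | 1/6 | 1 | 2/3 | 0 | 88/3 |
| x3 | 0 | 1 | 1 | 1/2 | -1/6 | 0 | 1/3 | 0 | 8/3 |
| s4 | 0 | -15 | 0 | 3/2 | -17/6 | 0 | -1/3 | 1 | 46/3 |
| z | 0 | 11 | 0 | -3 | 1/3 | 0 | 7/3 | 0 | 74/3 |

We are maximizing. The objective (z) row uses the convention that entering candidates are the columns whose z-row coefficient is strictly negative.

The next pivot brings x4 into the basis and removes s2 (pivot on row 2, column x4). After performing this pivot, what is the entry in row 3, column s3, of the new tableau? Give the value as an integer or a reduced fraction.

13/45

Pivot element is row 2, column x4: 15/2.
Normalize row 2: new (row 2, s3) = (2/3)/(15/2) = 4/45.
row 3 ← row 3 − (1/2)·(new row 2): 1/3 − (1/2)·(4/45) = 13/45.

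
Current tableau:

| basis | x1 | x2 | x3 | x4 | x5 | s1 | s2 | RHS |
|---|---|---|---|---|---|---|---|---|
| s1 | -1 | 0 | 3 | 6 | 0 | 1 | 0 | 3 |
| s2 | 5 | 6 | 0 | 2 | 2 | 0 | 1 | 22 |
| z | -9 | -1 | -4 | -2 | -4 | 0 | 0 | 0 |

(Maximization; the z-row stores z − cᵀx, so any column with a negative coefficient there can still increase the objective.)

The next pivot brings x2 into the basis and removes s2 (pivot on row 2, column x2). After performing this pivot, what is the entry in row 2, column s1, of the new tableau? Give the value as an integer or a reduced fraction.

Pivot element is row 2, column x2: 6.
Normalize row 2: new (row 2, s1) = 0/6 = 0.
Row 2 is the pivot row, so the entry is 0.

0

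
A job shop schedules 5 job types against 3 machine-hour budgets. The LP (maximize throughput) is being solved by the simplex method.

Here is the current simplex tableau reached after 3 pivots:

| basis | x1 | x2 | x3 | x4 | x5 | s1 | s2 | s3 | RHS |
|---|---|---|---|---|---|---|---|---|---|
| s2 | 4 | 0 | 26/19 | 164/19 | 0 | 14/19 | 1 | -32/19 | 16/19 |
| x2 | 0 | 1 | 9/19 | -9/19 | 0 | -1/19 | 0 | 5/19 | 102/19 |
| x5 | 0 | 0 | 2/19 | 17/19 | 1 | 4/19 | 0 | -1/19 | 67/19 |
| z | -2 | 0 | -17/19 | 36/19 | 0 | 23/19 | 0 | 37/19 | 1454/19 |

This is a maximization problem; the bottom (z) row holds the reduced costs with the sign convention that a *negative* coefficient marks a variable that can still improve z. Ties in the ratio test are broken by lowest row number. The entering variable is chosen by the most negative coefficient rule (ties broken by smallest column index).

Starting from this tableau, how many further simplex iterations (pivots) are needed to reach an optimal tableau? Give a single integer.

pivot: x1 in, s2 out → z = 1462/19
pivot: x3 in, x1 out → z = 1002/13
No improving column remains; optimal.

2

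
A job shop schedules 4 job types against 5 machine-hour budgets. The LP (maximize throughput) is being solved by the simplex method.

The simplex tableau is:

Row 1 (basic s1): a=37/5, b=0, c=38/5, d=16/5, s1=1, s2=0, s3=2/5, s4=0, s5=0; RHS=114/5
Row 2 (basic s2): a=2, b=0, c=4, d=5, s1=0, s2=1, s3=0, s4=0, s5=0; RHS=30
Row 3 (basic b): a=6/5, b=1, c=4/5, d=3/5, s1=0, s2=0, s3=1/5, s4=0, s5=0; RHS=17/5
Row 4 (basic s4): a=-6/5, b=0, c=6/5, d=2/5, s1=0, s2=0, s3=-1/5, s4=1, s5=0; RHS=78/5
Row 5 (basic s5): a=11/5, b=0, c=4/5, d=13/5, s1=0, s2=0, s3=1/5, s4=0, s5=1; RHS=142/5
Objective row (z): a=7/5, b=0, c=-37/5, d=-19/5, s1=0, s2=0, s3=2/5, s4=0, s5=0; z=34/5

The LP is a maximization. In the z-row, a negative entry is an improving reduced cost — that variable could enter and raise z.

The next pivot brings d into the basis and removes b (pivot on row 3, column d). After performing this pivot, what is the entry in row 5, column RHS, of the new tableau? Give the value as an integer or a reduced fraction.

41/3

Pivot element is row 3, column d: 3/5.
Normalize row 3: new (row 3, RHS) = (17/5)/(3/5) = 17/3.
row 5 ← row 5 − (13/5)·(new row 3): 142/5 − (13/5)·(17/3) = 41/3.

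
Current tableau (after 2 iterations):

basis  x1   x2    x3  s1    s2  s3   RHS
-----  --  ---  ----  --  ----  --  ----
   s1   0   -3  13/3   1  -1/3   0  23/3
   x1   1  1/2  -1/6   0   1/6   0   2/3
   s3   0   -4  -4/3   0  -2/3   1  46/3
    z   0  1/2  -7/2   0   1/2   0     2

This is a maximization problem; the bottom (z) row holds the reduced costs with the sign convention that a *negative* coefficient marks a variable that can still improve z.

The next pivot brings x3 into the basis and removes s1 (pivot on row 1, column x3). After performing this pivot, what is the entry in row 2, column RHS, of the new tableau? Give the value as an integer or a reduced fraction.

Pivot element is row 1, column x3: 13/3.
Normalize row 1: new (row 1, RHS) = (23/3)/(13/3) = 23/13.
row 2 ← row 2 − (-1/6)·(new row 1): 2/3 − (-1/6)·(23/13) = 25/26.

25/26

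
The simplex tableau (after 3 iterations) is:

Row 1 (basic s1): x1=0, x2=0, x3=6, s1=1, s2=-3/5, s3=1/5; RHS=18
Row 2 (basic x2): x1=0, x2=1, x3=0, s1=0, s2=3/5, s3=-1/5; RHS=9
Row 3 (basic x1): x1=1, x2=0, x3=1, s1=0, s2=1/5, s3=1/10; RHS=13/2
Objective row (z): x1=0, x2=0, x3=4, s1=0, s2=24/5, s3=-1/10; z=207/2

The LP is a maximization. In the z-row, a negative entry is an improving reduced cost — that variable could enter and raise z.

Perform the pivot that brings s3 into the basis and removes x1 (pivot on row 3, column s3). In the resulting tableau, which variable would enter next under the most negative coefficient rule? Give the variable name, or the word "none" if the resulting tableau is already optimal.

Pivot element 1/10. New z-row = old z-row − (-1/10)·(row 3/(1/10)).
Updated z-row coefficients: x1: 1, x2: 0, x3: 5, s1: 0, s2: 5, s3: 0.
No coefficient is strictly negative; the tableau after this pivot is optimal.

none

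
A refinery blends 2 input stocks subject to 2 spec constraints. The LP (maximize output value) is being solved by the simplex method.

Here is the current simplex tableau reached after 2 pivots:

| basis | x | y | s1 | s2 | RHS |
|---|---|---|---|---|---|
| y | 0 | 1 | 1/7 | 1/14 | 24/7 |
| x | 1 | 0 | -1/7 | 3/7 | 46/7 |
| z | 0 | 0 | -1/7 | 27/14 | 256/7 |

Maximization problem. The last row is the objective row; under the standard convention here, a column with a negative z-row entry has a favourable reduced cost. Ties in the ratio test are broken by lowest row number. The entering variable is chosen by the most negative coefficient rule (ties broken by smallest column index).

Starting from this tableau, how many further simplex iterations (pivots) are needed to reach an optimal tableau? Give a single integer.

pivot: s1 in, y out → z = 40
No improving column remains; optimal.

1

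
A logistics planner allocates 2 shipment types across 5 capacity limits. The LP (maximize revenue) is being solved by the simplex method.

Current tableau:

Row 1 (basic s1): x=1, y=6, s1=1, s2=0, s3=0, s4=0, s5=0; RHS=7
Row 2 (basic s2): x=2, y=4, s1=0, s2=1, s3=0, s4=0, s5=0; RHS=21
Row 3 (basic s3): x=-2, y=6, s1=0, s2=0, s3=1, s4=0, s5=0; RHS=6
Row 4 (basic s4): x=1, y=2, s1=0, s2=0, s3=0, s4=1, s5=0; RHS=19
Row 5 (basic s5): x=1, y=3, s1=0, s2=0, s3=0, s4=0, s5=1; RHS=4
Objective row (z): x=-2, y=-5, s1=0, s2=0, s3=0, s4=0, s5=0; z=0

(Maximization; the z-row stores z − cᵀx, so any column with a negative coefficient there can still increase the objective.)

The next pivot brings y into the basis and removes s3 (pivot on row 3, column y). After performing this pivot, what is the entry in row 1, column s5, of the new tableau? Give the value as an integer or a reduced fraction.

Pivot element is row 3, column y: 6.
Normalize row 3: new (row 3, s5) = 0/6 = 0.
row 1 ← row 1 − 6·(new row 3): 0 − 6·0 = 0.

0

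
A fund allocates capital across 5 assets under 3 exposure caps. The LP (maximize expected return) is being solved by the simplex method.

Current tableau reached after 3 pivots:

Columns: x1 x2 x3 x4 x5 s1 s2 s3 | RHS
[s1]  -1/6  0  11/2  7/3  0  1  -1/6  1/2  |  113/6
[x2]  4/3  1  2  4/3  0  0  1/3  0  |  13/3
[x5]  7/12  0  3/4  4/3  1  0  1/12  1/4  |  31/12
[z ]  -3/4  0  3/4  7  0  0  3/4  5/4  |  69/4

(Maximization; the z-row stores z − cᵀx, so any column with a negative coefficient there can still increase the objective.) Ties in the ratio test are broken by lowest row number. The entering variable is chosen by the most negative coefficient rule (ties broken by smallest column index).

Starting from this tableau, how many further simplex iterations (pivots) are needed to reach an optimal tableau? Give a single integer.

1

pivot: x1 in, x2 out → z = 315/16
No improving column remains; optimal.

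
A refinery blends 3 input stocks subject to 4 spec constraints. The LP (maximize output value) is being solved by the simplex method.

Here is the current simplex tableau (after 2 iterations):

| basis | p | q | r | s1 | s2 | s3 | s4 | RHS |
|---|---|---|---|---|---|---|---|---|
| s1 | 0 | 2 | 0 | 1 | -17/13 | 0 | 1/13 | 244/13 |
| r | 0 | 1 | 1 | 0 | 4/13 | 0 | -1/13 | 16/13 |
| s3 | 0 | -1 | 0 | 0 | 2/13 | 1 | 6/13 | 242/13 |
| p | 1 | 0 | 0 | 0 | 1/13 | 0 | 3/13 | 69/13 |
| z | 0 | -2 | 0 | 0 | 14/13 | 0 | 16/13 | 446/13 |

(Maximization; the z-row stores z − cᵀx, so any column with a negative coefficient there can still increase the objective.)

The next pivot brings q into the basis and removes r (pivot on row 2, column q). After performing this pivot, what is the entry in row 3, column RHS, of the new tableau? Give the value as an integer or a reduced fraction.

Pivot element is row 2, column q: 1.
Normalize row 2: new (row 2, RHS) = (16/13)/1 = 16/13.
row 3 ← row 3 − (-1)·(new row 2): 242/13 − (-1)·(16/13) = 258/13.

258/13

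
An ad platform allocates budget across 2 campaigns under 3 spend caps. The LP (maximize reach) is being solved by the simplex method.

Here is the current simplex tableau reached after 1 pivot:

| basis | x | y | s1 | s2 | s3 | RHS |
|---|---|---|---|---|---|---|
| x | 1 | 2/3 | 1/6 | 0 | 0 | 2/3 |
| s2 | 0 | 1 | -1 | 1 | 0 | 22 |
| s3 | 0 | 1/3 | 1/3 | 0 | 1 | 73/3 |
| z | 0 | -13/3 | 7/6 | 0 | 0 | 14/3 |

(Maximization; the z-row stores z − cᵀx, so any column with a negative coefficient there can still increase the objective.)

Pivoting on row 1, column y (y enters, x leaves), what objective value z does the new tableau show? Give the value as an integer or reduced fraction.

Minimum ratio for y: (2/3)/(2/3) = 1.
z changes by −(z-row coeff of y)·ratio = −(-13/3)·1 = 13/3.
New z = 14/3 + (13/3) = 9.

9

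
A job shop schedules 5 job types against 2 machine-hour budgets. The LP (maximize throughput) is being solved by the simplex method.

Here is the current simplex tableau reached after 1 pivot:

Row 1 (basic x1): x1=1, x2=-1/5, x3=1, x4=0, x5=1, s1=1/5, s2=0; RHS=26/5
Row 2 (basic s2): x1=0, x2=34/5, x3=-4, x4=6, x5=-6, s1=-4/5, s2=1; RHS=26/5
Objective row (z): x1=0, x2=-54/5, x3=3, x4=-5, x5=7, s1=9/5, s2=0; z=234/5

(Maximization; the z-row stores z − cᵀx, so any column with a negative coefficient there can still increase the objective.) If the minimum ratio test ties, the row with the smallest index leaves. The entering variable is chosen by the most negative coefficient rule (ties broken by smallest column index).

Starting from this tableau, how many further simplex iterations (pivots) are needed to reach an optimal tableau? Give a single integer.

2

pivot: x2 in, s2 out → z = 936/17
pivot: x3 in, x1 out → z = 377/5
No improving column remains; optimal.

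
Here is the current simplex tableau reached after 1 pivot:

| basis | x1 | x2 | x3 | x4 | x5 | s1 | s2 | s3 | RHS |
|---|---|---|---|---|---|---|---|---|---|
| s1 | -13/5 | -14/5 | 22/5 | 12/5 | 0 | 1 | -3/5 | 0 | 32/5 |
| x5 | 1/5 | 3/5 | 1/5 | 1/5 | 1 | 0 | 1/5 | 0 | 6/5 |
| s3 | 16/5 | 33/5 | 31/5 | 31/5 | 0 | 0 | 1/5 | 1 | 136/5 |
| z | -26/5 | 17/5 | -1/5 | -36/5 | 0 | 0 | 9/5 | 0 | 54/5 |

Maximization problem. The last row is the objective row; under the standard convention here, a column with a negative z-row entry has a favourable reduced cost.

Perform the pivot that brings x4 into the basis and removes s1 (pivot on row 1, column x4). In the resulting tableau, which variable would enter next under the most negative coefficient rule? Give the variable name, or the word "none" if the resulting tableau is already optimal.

x1

Pivot element 12/5. New z-row = old z-row − (-36/5)·(row 1/(12/5)).
Updated z-row coefficients: x1: -13, x2: -5, x3: 13, x4: 0, x5: 0, s1: 3, s2: 0, s3: 0.
The most negative is -13 in column x1, so x1 would enter next.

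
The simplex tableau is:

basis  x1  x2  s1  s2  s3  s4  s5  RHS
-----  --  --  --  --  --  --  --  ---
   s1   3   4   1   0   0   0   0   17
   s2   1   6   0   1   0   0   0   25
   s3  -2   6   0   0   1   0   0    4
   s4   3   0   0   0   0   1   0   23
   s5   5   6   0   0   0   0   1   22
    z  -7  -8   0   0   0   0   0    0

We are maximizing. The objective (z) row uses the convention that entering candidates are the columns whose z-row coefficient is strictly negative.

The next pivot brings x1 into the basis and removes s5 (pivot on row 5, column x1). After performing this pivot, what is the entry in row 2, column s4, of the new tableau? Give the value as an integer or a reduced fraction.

0

Pivot element is row 5, column x1: 5.
Normalize row 5: new (row 5, s4) = 0/5 = 0.
row 2 ← row 2 − 1·(new row 5): 0 − 1·0 = 0.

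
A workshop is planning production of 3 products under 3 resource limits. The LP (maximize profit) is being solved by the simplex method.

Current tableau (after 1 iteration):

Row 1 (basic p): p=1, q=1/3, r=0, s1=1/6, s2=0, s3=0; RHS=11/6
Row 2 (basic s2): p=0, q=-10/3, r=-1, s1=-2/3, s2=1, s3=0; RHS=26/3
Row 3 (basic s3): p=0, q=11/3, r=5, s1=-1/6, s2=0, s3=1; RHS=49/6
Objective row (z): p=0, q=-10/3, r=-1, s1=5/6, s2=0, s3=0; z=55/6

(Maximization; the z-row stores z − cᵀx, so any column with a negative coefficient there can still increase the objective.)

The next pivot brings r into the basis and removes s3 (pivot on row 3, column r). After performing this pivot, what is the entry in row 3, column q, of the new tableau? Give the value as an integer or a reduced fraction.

Pivot element is row 3, column r: 5.
Normalize row 3: new (row 3, q) = (11/3)/5 = 11/15.
Row 3 is the pivot row, so the entry is 11/15.

11/15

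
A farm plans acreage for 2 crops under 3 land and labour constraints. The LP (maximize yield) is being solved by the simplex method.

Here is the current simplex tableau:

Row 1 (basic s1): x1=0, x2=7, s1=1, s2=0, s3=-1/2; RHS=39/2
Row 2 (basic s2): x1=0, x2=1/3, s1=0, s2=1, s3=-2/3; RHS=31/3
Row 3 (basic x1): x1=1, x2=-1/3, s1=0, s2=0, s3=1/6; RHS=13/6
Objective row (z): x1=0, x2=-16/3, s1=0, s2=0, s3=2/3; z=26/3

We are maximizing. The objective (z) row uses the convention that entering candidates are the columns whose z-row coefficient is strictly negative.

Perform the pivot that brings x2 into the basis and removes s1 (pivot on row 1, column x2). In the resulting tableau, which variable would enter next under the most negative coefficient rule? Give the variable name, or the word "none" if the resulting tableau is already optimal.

none

Pivot element 7. New z-row = old z-row − (-16/3)·(row 1/7).
Updated z-row coefficients: x1: 0, x2: 0, s1: 16/21, s2: 0, s3: 2/7.
No coefficient is strictly negative; the tableau after this pivot is optimal.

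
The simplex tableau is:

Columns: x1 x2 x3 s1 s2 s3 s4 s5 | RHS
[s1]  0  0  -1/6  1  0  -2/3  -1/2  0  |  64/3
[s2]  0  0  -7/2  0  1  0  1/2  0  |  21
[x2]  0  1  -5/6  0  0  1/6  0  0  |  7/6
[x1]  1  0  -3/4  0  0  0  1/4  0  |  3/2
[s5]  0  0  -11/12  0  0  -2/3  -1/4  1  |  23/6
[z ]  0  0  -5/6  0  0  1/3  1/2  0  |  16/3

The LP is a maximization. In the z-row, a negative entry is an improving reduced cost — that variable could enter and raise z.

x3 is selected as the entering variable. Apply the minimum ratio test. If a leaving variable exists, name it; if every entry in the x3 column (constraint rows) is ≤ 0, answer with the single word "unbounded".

unbounded

x3-column entries: row 1: -1/6, row 2: -7/2, row 3: -5/6, row 4: -3/4, row 5: -11/12. All ≤ 0, so x3 can increase without bound; the LP is unbounded in this direction.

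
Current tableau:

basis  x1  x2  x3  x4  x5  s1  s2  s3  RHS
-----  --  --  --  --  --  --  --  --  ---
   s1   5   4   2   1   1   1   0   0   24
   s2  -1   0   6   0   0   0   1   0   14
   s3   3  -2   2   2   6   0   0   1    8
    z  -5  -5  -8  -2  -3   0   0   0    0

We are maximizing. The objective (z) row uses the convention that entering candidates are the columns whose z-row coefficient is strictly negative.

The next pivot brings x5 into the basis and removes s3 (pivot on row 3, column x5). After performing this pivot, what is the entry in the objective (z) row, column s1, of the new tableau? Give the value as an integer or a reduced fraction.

0

Pivot element is row 3, column x5: 6.
Normalize row 3: new (row 3, s1) = 0/6 = 0.
z-row ← z-row − (-3)·(new row 3): 0 − (-3)·0 = 0.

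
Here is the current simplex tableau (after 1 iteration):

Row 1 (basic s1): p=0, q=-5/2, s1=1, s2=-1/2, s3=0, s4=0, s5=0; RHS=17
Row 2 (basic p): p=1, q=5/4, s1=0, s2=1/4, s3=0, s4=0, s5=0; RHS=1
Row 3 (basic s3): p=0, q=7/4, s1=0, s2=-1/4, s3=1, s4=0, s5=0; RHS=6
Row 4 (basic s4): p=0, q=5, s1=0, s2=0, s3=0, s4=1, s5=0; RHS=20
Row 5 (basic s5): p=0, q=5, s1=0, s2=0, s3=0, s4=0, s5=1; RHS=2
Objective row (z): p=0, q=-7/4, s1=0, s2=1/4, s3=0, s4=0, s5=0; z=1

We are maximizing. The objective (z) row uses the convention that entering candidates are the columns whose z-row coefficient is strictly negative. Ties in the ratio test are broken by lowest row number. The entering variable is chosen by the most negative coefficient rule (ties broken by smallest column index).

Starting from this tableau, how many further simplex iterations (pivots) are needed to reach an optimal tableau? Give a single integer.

pivot: q in, s5 out → z = 17/10
No improving column remains; optimal.

1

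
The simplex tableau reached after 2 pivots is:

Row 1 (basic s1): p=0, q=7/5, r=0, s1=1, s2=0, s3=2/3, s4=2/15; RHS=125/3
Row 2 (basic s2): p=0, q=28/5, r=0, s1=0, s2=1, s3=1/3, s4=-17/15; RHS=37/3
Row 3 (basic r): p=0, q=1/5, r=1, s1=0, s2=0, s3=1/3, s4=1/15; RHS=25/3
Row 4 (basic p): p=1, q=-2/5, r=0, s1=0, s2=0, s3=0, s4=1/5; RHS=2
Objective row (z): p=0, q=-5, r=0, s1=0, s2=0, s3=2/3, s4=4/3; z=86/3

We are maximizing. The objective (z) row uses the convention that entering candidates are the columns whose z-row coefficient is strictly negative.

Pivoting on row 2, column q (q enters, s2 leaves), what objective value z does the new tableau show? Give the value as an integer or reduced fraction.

1111/28

Minimum ratio for q: (37/3)/(28/5) = 185/84.
z changes by −(z-row coeff of q)·ratio = −(-5)·(185/84) = 925/84.
New z = 86/3 + (925/84) = 1111/28.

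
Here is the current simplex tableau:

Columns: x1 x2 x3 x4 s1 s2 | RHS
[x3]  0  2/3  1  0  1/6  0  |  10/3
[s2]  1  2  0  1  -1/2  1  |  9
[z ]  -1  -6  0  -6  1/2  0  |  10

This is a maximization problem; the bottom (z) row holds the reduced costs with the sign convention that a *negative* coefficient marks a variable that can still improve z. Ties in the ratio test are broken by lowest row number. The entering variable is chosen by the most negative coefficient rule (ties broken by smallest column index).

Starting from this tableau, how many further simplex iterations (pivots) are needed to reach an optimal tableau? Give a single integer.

3

pivot: x2 in, s2 out → z = 37
pivot: x4 in, x2 out → z = 64
pivot: s1 in, x3 out → z = 114
No improving column remains; optimal.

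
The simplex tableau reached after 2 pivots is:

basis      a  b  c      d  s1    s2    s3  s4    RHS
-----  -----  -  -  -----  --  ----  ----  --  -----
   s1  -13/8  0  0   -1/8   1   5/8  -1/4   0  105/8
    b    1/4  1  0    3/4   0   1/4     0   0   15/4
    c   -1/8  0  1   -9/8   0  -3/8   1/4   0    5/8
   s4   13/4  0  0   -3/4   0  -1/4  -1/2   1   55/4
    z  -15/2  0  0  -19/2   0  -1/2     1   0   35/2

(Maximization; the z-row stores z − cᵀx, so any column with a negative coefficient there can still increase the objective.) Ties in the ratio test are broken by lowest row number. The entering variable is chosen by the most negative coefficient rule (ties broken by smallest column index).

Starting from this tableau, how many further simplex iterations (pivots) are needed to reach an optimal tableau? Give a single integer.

2

pivot: d in, b out → z = 65
pivot: a in, s4 out → z = 260/3
No improving column remains; optimal.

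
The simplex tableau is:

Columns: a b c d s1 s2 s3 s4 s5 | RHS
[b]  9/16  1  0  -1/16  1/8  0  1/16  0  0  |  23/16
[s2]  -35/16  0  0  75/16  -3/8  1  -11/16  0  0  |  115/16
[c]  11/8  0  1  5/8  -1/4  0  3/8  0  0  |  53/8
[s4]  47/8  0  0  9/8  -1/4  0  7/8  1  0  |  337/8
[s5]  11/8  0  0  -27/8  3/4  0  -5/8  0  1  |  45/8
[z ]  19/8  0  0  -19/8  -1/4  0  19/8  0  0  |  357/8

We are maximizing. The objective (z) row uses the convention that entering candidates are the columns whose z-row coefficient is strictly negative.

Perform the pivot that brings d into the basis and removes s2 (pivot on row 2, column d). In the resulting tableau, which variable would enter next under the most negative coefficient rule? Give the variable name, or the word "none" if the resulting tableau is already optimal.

Pivot element 75/16. New z-row = old z-row − (-19/8)·(row 2/(75/16)).
Updated z-row coefficients: a: 19/15, b: 0, c: 0, d: 0, s1: -11/25, s2: 38/75, s3: 152/75, s4: 0, s5: 0.
The most negative is -11/25 in column s1, so s1 would enter next.

s1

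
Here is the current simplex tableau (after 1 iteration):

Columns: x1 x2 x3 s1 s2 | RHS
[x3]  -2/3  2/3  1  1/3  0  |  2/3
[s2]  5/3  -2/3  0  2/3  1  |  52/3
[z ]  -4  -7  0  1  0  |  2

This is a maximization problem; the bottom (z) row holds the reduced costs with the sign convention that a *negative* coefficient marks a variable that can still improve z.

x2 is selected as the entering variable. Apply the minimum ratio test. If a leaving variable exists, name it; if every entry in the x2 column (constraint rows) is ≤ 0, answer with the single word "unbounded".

Ratios: row 1 (x3): (2/3)/(2/3) = 1; row 2 (s2): entry -2/3 ≤ 0, skip.
Minimum ratio is in the x3 row, so x3 leaves.

x3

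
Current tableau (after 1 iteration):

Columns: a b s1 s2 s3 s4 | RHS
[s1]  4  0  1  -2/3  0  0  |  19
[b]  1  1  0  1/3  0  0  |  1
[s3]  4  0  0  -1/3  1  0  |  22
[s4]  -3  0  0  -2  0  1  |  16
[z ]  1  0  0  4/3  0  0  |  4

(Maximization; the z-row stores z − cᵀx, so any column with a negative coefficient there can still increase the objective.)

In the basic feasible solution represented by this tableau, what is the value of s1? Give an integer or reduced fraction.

19

s1 is basic (row 1); its value is the RHS of that row: 19.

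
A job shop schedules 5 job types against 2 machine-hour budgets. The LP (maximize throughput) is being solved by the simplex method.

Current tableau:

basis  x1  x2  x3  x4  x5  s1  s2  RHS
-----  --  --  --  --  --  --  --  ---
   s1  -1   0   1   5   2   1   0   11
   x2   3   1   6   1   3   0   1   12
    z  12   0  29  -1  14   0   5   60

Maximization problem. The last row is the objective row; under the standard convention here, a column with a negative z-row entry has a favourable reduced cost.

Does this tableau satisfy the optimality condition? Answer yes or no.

no

Column x4 has objective-row coefficient -1, which is negative; an improving pivot exists, so not yet optimal.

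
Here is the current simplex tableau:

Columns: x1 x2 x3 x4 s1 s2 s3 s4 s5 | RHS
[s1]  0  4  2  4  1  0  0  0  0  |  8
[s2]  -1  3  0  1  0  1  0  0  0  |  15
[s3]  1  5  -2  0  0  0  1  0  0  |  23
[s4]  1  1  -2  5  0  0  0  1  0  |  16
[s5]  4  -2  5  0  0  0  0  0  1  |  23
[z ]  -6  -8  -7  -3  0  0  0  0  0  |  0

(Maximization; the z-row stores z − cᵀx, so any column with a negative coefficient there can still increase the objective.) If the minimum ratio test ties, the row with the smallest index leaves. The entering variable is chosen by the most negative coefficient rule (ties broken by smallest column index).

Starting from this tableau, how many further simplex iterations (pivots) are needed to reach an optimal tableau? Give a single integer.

pivot: x2 in, s1 out → z = 16
pivot: x1 in, s5 out → z = 113/2
No improving column remains; optimal.

2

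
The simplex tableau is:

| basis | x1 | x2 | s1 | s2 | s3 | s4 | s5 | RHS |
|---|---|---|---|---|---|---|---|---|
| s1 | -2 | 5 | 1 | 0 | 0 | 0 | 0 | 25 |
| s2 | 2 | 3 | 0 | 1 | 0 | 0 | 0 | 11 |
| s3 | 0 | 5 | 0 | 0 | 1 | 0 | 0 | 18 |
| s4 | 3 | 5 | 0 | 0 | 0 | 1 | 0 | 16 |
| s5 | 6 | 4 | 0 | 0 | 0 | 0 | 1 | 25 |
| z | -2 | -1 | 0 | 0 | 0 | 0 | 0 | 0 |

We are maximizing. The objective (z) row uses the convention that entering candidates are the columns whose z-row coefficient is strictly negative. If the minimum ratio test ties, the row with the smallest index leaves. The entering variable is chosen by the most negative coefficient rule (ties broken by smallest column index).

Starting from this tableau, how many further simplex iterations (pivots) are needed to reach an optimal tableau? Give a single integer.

pivot: x1 in, s5 out → z = 25/3
No improving column remains; optimal.

1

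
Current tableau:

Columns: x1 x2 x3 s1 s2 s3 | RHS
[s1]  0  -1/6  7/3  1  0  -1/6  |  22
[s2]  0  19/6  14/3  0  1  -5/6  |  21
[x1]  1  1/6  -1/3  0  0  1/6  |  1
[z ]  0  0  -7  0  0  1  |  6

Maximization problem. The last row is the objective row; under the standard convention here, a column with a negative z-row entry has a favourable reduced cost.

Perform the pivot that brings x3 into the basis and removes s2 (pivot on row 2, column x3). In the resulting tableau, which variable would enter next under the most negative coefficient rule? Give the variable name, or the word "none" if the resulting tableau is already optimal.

s3

Pivot element 14/3. New z-row = old z-row − (-7)·(row 2/(14/3)).
Updated z-row coefficients: x1: 0, x2: 19/4, x3: 0, s1: 0, s2: 3/2, s3: -1/4.
The most negative is -1/4 in column s3, so s3 would enter next.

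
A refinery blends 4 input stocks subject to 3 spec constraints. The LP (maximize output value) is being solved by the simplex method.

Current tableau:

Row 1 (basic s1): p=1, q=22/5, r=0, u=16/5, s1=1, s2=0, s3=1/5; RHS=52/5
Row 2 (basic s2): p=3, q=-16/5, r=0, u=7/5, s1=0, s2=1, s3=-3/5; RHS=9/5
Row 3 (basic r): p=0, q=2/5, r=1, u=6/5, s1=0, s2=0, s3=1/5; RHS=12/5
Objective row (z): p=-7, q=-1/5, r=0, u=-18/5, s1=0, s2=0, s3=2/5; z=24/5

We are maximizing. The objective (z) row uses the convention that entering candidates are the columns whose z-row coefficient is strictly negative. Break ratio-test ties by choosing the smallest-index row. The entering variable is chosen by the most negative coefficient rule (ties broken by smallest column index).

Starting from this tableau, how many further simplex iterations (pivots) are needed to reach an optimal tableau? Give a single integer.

pivot: p in, s2 out → z = 9
pivot: q in, s1 out → z = 1865/82
pivot: s3 in, r out → z = 379/14
No improving column remains; optimal.

3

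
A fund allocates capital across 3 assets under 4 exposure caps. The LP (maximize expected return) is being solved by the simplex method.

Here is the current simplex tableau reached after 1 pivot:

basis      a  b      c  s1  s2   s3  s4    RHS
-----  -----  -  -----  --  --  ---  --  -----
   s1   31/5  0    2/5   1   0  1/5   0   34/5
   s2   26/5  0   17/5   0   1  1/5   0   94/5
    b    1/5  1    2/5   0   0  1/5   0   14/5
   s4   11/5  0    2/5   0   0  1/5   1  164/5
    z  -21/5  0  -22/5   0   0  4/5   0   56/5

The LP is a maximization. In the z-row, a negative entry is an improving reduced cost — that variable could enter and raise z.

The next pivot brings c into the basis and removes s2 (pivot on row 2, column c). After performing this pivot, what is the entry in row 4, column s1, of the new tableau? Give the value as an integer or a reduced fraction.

Pivot element is row 2, column c: 17/5.
Normalize row 2: new (row 2, s1) = 0/(17/5) = 0.
row 4 ← row 4 − (2/5)·(new row 2): 0 − (2/5)·0 = 0.

0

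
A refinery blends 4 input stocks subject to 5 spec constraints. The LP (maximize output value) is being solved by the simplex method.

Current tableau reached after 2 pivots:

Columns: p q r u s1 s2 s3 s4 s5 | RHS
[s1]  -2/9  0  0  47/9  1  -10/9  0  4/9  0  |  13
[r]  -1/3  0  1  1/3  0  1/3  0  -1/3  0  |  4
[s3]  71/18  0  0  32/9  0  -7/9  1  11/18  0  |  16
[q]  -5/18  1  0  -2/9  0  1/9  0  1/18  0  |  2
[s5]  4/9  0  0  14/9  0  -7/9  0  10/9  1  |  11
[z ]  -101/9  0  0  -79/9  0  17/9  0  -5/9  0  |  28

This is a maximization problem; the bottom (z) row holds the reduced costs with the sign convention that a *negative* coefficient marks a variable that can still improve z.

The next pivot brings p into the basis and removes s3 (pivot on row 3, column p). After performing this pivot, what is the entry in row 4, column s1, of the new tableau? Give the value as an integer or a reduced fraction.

0

Pivot element is row 3, column p: 71/18.
Normalize row 3: new (row 3, s1) = 0/(71/18) = 0.
row 4 ← row 4 − (-5/18)·(new row 3): 0 − (-5/18)·0 = 0.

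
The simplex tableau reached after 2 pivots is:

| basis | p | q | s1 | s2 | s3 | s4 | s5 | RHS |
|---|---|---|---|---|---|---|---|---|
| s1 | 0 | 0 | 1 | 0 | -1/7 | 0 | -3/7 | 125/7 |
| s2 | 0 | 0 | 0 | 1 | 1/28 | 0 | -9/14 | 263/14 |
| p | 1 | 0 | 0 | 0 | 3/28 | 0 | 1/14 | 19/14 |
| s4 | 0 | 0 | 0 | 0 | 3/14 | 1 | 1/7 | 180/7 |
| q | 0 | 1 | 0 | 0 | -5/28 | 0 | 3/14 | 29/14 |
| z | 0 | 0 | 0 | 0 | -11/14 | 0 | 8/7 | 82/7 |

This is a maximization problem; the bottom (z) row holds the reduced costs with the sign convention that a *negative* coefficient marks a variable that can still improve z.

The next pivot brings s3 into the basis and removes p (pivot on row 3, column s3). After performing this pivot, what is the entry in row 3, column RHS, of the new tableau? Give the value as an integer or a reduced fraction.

Pivot element is row 3, column s3: 3/28.
Normalize row 3: new (row 3, RHS) = (19/14)/(3/28) = 38/3.
Row 3 is the pivot row, so the entry is 38/3.

38/3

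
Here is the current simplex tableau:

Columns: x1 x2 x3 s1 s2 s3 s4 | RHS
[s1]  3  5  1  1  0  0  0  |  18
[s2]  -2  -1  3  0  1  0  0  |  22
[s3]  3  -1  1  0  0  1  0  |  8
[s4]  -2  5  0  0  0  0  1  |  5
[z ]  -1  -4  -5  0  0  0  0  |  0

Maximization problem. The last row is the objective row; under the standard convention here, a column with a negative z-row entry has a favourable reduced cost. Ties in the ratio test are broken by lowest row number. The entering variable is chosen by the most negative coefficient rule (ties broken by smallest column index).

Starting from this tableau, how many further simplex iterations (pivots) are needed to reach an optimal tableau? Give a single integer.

pivot: x3 in, s2 out → z = 110/3
pivot: x2 in, s4 out → z = 127/3
pivot: x1 in, s3 out → z = 2291/51
No improving column remains; optimal.

3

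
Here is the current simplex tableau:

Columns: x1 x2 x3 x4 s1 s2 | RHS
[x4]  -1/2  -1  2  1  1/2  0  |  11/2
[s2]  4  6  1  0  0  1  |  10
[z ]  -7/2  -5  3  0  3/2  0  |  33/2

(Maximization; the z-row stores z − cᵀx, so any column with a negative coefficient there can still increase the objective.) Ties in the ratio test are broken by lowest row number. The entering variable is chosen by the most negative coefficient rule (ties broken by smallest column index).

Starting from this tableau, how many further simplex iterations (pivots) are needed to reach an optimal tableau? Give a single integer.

2

pivot: x2 in, s2 out → z = 149/6
pivot: x1 in, x2 out → z = 101/4
No improving column remains; optimal.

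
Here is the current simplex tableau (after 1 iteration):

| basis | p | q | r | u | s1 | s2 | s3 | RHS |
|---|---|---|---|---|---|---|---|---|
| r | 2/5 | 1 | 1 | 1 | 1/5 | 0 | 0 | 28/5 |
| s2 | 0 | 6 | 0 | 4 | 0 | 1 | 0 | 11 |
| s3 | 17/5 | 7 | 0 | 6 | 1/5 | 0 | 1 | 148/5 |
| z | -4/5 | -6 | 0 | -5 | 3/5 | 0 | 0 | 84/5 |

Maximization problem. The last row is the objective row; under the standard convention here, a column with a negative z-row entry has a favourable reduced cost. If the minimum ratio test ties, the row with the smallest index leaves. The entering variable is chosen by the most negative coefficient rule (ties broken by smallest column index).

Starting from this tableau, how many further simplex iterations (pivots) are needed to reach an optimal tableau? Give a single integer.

pivot: q in, s2 out → z = 139/5
pivot: u in, q out → z = 611/20
pivot: p in, s3 out → z = 2287/68
No improving column remains; optimal.

3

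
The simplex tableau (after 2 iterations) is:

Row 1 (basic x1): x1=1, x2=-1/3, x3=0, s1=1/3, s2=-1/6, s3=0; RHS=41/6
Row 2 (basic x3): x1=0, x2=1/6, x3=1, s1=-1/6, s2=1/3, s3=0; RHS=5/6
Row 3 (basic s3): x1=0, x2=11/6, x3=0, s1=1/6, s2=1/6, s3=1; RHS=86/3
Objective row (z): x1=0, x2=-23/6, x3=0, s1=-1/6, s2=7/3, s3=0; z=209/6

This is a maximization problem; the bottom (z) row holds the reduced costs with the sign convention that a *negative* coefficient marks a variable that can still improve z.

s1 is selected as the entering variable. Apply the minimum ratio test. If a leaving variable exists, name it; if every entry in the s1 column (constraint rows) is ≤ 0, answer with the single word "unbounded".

x1

Ratios: row 1 (x1): (41/6)/(1/3) = 41/2; row 2 (x3): entry -1/6 ≤ 0, skip; row 3 (s3): (86/3)/(1/6) = 172.
Minimum ratio is in the x1 row, so x1 leaves.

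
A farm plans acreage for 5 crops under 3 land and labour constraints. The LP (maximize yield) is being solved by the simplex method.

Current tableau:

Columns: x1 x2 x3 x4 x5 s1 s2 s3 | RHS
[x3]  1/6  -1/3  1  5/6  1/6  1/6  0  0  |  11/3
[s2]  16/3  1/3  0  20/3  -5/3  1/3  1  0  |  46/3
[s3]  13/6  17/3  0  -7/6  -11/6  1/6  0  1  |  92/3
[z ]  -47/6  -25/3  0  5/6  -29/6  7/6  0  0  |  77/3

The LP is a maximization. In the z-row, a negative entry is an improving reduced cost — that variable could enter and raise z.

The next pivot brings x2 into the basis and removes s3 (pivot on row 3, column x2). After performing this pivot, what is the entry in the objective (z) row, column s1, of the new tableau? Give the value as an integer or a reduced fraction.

24/17

Pivot element is row 3, column x2: 17/3.
Normalize row 3: new (row 3, s1) = (1/6)/(17/3) = 1/34.
z-row ← z-row − (-25/3)·(new row 3): 7/6 − (-25/3)·(1/34) = 24/17.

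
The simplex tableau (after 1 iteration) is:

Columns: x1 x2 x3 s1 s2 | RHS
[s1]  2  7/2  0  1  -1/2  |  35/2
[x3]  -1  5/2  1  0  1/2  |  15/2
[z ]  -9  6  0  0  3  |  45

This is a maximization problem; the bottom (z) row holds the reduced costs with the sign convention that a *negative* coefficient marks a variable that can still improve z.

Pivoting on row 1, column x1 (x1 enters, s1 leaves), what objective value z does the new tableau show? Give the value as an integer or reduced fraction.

495/4

Minimum ratio for x1: (35/2)/2 = 35/4.
z changes by −(z-row coeff of x1)·ratio = −(-9)·(35/4) = 315/4.
New z = 45 + (315/4) = 495/4.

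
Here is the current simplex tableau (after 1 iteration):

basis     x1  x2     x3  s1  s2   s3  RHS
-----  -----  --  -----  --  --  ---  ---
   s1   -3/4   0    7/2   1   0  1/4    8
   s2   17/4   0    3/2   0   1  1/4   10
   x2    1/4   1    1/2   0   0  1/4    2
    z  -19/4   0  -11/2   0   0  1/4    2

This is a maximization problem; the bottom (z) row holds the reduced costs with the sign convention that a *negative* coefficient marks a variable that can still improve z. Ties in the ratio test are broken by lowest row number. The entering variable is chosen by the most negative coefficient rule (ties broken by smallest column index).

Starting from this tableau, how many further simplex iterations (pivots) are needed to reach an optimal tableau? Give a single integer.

pivot: x3 in, s1 out → z = 102/7
pivot: x1 in, s2 out → z = 739/32
No improving column remains; optimal.

2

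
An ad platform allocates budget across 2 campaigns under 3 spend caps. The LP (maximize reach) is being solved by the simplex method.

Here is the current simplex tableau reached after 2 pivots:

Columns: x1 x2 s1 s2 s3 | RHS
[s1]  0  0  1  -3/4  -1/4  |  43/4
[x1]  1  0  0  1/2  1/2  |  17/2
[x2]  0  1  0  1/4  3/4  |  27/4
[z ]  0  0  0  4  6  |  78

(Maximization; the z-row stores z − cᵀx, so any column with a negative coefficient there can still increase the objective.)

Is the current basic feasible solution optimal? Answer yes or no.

yes

No objective-row coefficient is strictly negative, so no entering variable exists; the tableau is optimal.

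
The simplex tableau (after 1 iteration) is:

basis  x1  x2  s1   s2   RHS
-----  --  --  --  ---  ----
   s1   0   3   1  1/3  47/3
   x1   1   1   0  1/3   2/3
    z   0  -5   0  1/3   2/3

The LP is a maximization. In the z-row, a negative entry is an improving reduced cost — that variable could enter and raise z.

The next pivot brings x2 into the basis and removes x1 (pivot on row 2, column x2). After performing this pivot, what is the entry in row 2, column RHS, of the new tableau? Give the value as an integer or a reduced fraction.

2/3

Pivot element is row 2, column x2: 1.
Normalize row 2: new (row 2, RHS) = (2/3)/1 = 2/3.
Row 2 is the pivot row, so the entry is 2/3.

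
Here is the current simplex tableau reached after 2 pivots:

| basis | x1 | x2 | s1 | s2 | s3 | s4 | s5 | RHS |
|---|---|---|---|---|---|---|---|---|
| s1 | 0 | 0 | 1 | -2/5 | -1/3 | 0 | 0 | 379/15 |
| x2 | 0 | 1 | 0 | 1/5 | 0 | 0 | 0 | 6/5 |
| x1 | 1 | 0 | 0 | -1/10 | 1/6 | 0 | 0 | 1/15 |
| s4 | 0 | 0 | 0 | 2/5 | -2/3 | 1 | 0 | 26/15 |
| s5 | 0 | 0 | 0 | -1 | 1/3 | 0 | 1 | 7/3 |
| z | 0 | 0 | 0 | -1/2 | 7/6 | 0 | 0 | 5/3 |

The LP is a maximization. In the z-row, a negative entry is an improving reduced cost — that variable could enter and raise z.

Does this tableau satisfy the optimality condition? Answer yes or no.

no

Column s2 has objective-row coefficient -1/2, which is negative; an improving pivot exists, so not yet optimal.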